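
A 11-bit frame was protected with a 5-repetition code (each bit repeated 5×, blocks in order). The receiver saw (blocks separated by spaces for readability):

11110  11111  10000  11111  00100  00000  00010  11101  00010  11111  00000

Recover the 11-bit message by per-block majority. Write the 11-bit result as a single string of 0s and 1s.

Block 1 (11110): 4 ones → 1
Block 2 (11111): 5 ones → 1
Block 3 (10000): 1 one → 0
Block 4 (11111): 5 ones → 1
Block 5 (00100): 1 one → 0
Block 6 (00000): 0 ones → 0
Block 7 (00010): 1 one → 0
Block 8 (11101): 4 ones → 1
Block 9 (00010): 1 one → 0
Block 10 (11111): 5 ones → 1
Block 11 (00000): 0 ones → 0

11010001010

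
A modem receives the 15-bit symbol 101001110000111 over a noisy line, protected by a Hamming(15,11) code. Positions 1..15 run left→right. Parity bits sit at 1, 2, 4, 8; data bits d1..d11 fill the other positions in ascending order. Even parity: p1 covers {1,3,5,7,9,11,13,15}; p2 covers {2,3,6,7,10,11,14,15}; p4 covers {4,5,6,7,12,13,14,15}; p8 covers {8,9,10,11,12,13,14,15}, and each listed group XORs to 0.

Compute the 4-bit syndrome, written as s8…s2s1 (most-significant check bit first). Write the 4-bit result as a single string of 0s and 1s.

0111

s1 (pos 1,3,5,7,9,11,13,15): 1⊕1⊕0⊕1⊕0⊕0⊕1⊕1 = 1
s2 (pos 2,3,6,7,10,11,14,15): 0⊕1⊕1⊕1⊕0⊕0⊕1⊕1 = 1
s4 (pos 4,5,6,7,12,13,14,15): 0⊕0⊕1⊕1⊕0⊕1⊕1⊕1 = 1
s8 (pos 8,9,10,11,12,13,14,15): 1⊕0⊕0⊕0⊕0⊕1⊕1⊕1 = 0
Syndrome s8…s1 = 0111 → error at position 7.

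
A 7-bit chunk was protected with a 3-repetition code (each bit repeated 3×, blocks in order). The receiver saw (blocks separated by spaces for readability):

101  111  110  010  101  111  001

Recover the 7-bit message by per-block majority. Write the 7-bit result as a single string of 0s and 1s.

1110110

Block 1 (101): 2 ones → 1
Block 2 (111): 3 ones → 1
Block 3 (110): 2 ones → 1
Block 4 (010): 1 one → 0
Block 5 (101): 2 ones → 1
Block 6 (111): 3 ones → 1
Block 7 (001): 1 one → 0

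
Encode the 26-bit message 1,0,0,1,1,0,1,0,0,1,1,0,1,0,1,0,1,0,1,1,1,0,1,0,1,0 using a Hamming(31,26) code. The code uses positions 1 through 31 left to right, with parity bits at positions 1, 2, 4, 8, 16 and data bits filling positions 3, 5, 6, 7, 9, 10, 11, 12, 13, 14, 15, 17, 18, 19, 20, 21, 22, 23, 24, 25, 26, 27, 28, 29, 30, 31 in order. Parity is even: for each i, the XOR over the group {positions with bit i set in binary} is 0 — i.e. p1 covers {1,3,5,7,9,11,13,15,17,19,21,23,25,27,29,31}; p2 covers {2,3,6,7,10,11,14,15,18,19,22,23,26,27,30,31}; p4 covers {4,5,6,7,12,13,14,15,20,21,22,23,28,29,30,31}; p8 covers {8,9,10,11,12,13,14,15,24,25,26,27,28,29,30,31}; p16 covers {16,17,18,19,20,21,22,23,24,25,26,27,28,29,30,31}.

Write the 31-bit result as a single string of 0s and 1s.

Place data at non-parity positions: p1 p2 1 p4 0 0 1 p8 1 0 1 0 0 1 1 p16 0 1 0 1 0 1 0 1 1 1 0 1 0 1 0
p1 (pos 1,3,5,7,9,11,13,15,17,19,21,23,25,27,29,31): XOR of data positions = 1⊕0⊕1⊕1⊕1⊕0⊕1⊕0⊕0⊕0⊕0⊕1⊕0⊕0⊕0 = 0
p2 (pos 2,3,6,7,10,11,14,15,18,19,22,23,26,27,30,31): XOR of data positions = 1⊕0⊕1⊕0⊕1⊕1⊕1⊕1⊕0⊕1⊕0⊕1⊕0⊕1⊕0 = 1
p4 (pos 4,5,6,7,12,13,14,15,20,21,22,23,28,29,30,31): XOR of data positions = 0⊕0⊕1⊕0⊕0⊕1⊕1⊕1⊕0⊕1⊕0⊕1⊕0⊕1⊕0 = 1
p8 (pos 8,9,10,11,12,13,14,15,24,25,26,27,28,29,30,31): XOR of data positions = 1⊕0⊕1⊕0⊕0⊕1⊕1⊕1⊕1⊕1⊕0⊕1⊕0⊕1⊕0 = 1
p16 (pos 16,17,18,19,20,21,22,23,24,25,26,27,28,29,30,31): XOR of data positions = 0⊕1⊕0⊕1⊕0⊕1⊕0⊕1⊕1⊕1⊕0⊕1⊕0⊕1⊕0 = 0
Codeword: 0111001110100110010101011101010

0111001110100110010101011101010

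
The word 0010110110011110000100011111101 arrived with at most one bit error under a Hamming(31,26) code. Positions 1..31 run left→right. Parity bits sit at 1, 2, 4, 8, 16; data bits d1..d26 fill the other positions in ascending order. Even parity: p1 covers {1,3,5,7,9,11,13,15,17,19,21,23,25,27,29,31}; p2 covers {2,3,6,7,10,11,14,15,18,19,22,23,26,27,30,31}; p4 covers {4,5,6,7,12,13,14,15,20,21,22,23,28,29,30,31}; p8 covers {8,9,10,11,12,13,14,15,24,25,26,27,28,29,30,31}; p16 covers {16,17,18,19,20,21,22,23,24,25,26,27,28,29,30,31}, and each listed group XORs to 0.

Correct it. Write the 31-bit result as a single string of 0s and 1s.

0010110110111110000100011111101

s1 (pos 1,3,5,7,9,11,13,15,17,19,21,23,25,27,29,31): 0⊕1⊕1⊕0⊕1⊕0⊕1⊕1⊕0⊕0⊕0⊕0⊕1⊕1⊕1⊕1 = 1
s2 (pos 2,3,6,7,10,11,14,15,18,19,22,23,26,27,30,31): 0⊕1⊕1⊕0⊕0⊕0⊕1⊕1⊕0⊕0⊕0⊕0⊕1⊕1⊕0⊕1 = 1
s4 (pos 4,5,6,7,12,13,14,15,20,21,22,23,28,29,30,31): 0⊕1⊕1⊕0⊕1⊕1⊕1⊕1⊕1⊕0⊕0⊕0⊕1⊕1⊕0⊕1 = 0
s8 (pos 8,9,10,11,12,13,14,15,24,25,26,27,28,29,30,31): 1⊕1⊕0⊕0⊕1⊕1⊕1⊕1⊕1⊕1⊕1⊕1⊕1⊕1⊕0⊕1 = 1
s16 (pos 16,17,18,19,20,21,22,23,24,25,26,27,28,29,30,31): 0⊕0⊕0⊕0⊕1⊕0⊕0⊕0⊕1⊕1⊕1⊕1⊕1⊕1⊕0⊕1 = 0
Syndrome s16…s1 = 01011 → error at position 11.
Flip position 11: 0010110110011110000100011111101 → 0010110110111110000100011111101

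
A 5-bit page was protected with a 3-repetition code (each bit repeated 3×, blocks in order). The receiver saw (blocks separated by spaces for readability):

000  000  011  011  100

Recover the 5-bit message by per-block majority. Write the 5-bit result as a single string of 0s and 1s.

Block 1 (000): 0 ones → 0
Block 2 (000): 0 ones → 0
Block 3 (011): 2 ones → 1
Block 4 (011): 2 ones → 1
Block 5 (100): 1 one → 0

00110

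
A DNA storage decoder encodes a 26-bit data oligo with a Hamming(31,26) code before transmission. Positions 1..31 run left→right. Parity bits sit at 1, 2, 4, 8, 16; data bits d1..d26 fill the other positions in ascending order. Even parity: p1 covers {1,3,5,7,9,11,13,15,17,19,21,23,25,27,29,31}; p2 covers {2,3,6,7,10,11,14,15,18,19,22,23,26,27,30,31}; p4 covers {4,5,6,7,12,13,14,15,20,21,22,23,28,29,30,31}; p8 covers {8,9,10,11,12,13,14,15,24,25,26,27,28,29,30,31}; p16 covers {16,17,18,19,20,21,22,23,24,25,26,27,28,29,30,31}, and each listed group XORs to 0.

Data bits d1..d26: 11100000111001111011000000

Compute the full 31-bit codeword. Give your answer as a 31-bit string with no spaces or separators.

1010110100001110001111011000000

Place data at non-parity positions: p1 p2 1 p4 1 1 0 p8 0 0 0 0 1 1 1 p16 0 0 1 1 1 1 0 1 1 0 0 0 0 0 0
p1 (pos 1,3,5,7,9,11,13,15,17,19,21,23,25,27,29,31): XOR of data positions = 1⊕1⊕0⊕0⊕0⊕1⊕1⊕0⊕1⊕1⊕0⊕1⊕0⊕0⊕0 = 1
p2 (pos 2,3,6,7,10,11,14,15,18,19,22,23,26,27,30,31): XOR of data positions = 1⊕1⊕0⊕0⊕0⊕1⊕1⊕0⊕1⊕1⊕0⊕0⊕0⊕0⊕0 = 0
p4 (pos 4,5,6,7,12,13,14,15,20,21,22,23,28,29,30,31): XOR of data positions = 1⊕1⊕0⊕0⊕1⊕1⊕1⊕1⊕1⊕1⊕0⊕0⊕0⊕0⊕0 = 0
p8 (pos 8,9,10,11,12,13,14,15,24,25,26,27,28,29,30,31): XOR of data positions = 0⊕0⊕0⊕0⊕1⊕1⊕1⊕1⊕1⊕0⊕0⊕0⊕0⊕0⊕0 = 1
p16 (pos 16,17,18,19,20,21,22,23,24,25,26,27,28,29,30,31): XOR of data positions = 0⊕0⊕1⊕1⊕1⊕1⊕0⊕1⊕1⊕0⊕0⊕0⊕0⊕0⊕0 = 0
Codeword: 1010110100001110001111011000000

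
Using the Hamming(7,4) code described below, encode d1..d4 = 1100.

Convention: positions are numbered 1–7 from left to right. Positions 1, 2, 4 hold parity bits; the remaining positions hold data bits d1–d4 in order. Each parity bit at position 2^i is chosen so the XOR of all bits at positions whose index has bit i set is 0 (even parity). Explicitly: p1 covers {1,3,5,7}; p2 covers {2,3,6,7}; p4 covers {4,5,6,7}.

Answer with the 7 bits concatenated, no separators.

Place data at non-parity positions: p1 p2 1 p4 1 0 0
p1 (pos 1,3,5,7): XOR of data positions = 1⊕1⊕0 = 0
p2 (pos 2,3,6,7): XOR of data positions = 1⊕0⊕0 = 1
p4 (pos 4,5,6,7): XOR of data positions = 1⊕0⊕0 = 1
Codeword: 0111100

0111100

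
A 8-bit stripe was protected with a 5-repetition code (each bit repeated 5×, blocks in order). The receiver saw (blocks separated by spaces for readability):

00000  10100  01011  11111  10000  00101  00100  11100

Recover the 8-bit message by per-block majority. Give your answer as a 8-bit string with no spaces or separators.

Block 1 (00000): 0 ones → 0
Block 2 (10100): 2 ones → 0
Block 3 (01011): 3 ones → 1
Block 4 (11111): 5 ones → 1
Block 5 (10000): 1 one → 0
Block 6 (00101): 2 ones → 0
Block 7 (00100): 1 one → 0
Block 8 (11100): 3 ones → 1

00110001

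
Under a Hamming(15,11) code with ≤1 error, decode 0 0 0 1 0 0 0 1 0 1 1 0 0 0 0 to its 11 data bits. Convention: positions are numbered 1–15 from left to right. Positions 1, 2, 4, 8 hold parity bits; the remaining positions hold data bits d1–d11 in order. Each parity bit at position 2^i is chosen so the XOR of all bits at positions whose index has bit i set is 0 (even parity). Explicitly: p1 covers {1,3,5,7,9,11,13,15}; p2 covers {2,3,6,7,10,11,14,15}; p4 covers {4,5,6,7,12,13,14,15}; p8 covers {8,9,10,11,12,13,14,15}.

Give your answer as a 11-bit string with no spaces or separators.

00000110100

s1 (pos 1,3,5,7,9,11,13,15): 0⊕0⊕0⊕0⊕0⊕1⊕0⊕0 = 1
s2 (pos 2,3,6,7,10,11,14,15): 0⊕0⊕0⊕0⊕1⊕1⊕0⊕0 = 0
s4 (pos 4,5,6,7,12,13,14,15): 1⊕0⊕0⊕0⊕0⊕0⊕0⊕0 = 1
s8 (pos 8,9,10,11,12,13,14,15): 1⊕0⊕1⊕1⊕0⊕0⊕0⊕0 = 1
Syndrome s8…s1 = 1101 → error at position 13.
Flip position 13: 000100010110000 → 000100010110100
Read data bits from positions 3,5,6,7,9,10,11,12,13,14,15: 00000110100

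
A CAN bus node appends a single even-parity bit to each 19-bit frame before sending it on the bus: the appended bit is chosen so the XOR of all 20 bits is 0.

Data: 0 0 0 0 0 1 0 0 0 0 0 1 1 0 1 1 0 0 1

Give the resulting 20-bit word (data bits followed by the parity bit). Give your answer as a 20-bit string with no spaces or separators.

00000100000110110010

XOR of the 19 data bits: 0⊕0⊕0⊕0⊕0⊕1⊕0⊕0⊕0⊕0⊕0⊕1⊕1⊕0⊕1⊕1⊕0⊕0⊕1 = 0
Parity bit = 0 (so all 20 bits XOR to 0).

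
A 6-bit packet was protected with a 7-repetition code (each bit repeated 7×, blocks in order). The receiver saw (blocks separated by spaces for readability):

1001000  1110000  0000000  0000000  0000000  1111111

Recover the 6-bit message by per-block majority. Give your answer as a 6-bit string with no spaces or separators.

Block 1 (1001000): 2 ones → 0
Block 2 (1110000): 3 ones → 0
Block 3 (0000000): 0 ones → 0
Block 4 (0000000): 0 ones → 0
Block 5 (0000000): 0 ones → 0
Block 6 (1111111): 7 ones → 1

000001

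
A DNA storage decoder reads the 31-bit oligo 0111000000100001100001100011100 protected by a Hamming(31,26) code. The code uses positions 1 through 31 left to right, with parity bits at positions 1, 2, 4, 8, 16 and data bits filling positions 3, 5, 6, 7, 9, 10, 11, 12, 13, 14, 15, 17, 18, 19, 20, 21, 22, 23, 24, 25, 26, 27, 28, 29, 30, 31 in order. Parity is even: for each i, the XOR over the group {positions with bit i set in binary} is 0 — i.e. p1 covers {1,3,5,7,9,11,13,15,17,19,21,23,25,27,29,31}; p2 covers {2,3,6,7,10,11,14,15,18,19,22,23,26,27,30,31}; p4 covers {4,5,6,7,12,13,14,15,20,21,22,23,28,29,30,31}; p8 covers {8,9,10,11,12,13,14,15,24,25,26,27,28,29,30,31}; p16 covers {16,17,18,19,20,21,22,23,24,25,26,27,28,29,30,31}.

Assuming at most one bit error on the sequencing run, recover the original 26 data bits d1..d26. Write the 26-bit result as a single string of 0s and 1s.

10000010000100101100011100

s1 (pos 1,3,5,7,9,11,13,15,17,19,21,23,25,27,29,31): 0⊕1⊕0⊕0⊕0⊕1⊕0⊕0⊕1⊕0⊕0⊕1⊕0⊕1⊕1⊕0 = 0
s2 (pos 2,3,6,7,10,11,14,15,18,19,22,23,26,27,30,31): 1⊕1⊕0⊕0⊕0⊕1⊕0⊕0⊕0⊕0⊕1⊕1⊕0⊕1⊕0⊕0 = 0
s4 (pos 4,5,6,7,12,13,14,15,20,21,22,23,28,29,30,31): 1⊕0⊕0⊕0⊕0⊕0⊕0⊕0⊕0⊕0⊕1⊕1⊕1⊕1⊕0⊕0 = 1
s8 (pos 8,9,10,11,12,13,14,15,24,25,26,27,28,29,30,31): 0⊕0⊕0⊕1⊕0⊕0⊕0⊕0⊕0⊕0⊕0⊕1⊕1⊕1⊕0⊕0 = 0
s16 (pos 16,17,18,19,20,21,22,23,24,25,26,27,28,29,30,31): 1⊕1⊕0⊕0⊕0⊕0⊕1⊕1⊕0⊕0⊕0⊕1⊕1⊕1⊕0⊕0 = 1
Syndrome s16…s1 = 10100 → error at position 20.
Flip position 20: 0111000000100001100001100011100 → 0111000000100001100101100011100
Read data bits from positions 3,5,6,7,9,10,11,12,13,14,15,17,18,19,20,21,22,23,24,25,26,27,28,29,30,31: 10000010000100101100011100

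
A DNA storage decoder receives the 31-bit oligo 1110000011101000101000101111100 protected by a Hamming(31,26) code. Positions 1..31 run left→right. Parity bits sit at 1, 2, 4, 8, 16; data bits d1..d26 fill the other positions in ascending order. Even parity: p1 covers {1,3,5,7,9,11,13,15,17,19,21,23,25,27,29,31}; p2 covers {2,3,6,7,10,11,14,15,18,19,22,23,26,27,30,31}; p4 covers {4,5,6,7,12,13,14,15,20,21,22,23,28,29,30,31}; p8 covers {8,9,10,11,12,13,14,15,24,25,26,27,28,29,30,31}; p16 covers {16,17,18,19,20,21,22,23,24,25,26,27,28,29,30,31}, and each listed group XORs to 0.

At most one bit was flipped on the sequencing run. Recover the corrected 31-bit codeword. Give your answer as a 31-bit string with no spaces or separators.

1110000001101000101000101111100

s1 (pos 1,3,5,7,9,11,13,15,17,19,21,23,25,27,29,31): 1⊕1⊕0⊕0⊕1⊕1⊕1⊕0⊕1⊕1⊕0⊕1⊕1⊕1⊕1⊕0 = 1
s2 (pos 2,3,6,7,10,11,14,15,18,19,22,23,26,27,30,31): 1⊕1⊕0⊕0⊕1⊕1⊕0⊕0⊕0⊕1⊕0⊕1⊕1⊕1⊕0⊕0 = 0
s4 (pos 4,5,6,7,12,13,14,15,20,21,22,23,28,29,30,31): 0⊕0⊕0⊕0⊕0⊕1⊕0⊕0⊕0⊕0⊕0⊕1⊕1⊕1⊕0⊕0 = 0
s8 (pos 8,9,10,11,12,13,14,15,24,25,26,27,28,29,30,31): 0⊕1⊕1⊕1⊕0⊕1⊕0⊕0⊕0⊕1⊕1⊕1⊕1⊕1⊕0⊕0 = 1
s16 (pos 16,17,18,19,20,21,22,23,24,25,26,27,28,29,30,31): 0⊕1⊕0⊕1⊕0⊕0⊕0⊕1⊕0⊕1⊕1⊕1⊕1⊕1⊕0⊕0 = 0
Syndrome s16…s1 = 01001 → error at position 9.
Flip position 9: 1110000011101000101000101111100 → 1110000001101000101000101111100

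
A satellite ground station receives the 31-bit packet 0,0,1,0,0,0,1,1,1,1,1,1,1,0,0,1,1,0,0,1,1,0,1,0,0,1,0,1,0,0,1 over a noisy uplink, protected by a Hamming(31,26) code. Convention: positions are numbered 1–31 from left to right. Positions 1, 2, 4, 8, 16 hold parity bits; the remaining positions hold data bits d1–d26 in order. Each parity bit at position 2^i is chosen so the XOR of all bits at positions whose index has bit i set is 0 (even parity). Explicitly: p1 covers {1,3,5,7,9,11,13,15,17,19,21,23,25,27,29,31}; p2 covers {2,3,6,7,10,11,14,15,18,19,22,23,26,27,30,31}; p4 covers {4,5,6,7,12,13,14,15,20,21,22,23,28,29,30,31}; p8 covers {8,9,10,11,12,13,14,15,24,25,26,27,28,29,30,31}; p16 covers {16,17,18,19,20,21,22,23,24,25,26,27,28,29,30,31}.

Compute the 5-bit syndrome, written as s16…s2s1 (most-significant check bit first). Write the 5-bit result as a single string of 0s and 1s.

s1 (pos 1,3,5,7,9,11,13,15,17,19,21,23,25,27,29,31): 0⊕1⊕0⊕1⊕1⊕1⊕1⊕0⊕1⊕0⊕1⊕1⊕0⊕0⊕0⊕1 = 1
s2 (pos 2,3,6,7,10,11,14,15,18,19,22,23,26,27,30,31): 0⊕1⊕0⊕1⊕1⊕1⊕0⊕0⊕0⊕0⊕0⊕1⊕1⊕0⊕0⊕1 = 1
s4 (pos 4,5,6,7,12,13,14,15,20,21,22,23,28,29,30,31): 0⊕0⊕0⊕1⊕1⊕1⊕0⊕0⊕1⊕1⊕0⊕1⊕1⊕0⊕0⊕1 = 0
s8 (pos 8,9,10,11,12,13,14,15,24,25,26,27,28,29,30,31): 1⊕1⊕1⊕1⊕1⊕1⊕0⊕0⊕0⊕0⊕1⊕0⊕1⊕0⊕0⊕1 = 1
s16 (pos 16,17,18,19,20,21,22,23,24,25,26,27,28,29,30,31): 1⊕1⊕0⊕0⊕1⊕1⊕0⊕1⊕0⊕0⊕1⊕0⊕1⊕0⊕0⊕1 = 0
Syndrome s16…s1 = 01011 → error at position 11.

01011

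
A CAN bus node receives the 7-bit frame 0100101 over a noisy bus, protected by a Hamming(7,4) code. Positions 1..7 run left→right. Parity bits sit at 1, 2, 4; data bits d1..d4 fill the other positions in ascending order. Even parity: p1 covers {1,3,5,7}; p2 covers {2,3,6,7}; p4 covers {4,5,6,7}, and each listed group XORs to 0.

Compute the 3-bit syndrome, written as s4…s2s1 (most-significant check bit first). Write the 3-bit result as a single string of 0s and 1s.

s1 (pos 1,3,5,7): 0⊕0⊕1⊕1 = 0
s2 (pos 2,3,6,7): 1⊕0⊕0⊕1 = 0
s4 (pos 4,5,6,7): 0⊕1⊕0⊕1 = 0
Syndrome s4…s1 = 000 → no error.

000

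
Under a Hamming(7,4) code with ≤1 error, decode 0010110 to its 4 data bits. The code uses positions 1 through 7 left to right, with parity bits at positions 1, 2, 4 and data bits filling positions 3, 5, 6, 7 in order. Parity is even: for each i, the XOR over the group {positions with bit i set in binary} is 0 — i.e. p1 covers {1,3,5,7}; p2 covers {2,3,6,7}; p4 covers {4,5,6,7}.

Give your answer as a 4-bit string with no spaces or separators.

1110

s1 (pos 1,3,5,7): 0⊕1⊕1⊕0 = 0
s2 (pos 2,3,6,7): 0⊕1⊕1⊕0 = 0
s4 (pos 4,5,6,7): 0⊕1⊕1⊕0 = 0
Syndrome s4…s1 = 000 → no error.
Read data bits from positions 3,5,6,7: 1110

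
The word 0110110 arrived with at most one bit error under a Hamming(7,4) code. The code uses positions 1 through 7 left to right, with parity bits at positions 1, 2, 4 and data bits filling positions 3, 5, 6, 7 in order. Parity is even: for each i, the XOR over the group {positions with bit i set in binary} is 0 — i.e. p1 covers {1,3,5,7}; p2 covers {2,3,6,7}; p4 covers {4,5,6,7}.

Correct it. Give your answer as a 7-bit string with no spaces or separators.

s1 (pos 1,3,5,7): 0⊕1⊕1⊕0 = 0
s2 (pos 2,3,6,7): 1⊕1⊕1⊕0 = 1
s4 (pos 4,5,6,7): 0⊕1⊕1⊕0 = 0
Syndrome s4…s1 = 010 → error at position 2.
Flip position 2: 0110110 → 0010110

0010110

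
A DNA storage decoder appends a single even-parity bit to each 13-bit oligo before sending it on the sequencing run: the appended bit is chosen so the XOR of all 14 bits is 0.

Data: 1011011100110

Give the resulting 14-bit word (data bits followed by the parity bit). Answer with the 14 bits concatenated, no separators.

10110111001100

XOR of the 13 data bits: 1⊕0⊕1⊕1⊕0⊕1⊕1⊕1⊕0⊕0⊕1⊕1⊕0 = 0
Parity bit = 0 (so all 14 bits XOR to 0).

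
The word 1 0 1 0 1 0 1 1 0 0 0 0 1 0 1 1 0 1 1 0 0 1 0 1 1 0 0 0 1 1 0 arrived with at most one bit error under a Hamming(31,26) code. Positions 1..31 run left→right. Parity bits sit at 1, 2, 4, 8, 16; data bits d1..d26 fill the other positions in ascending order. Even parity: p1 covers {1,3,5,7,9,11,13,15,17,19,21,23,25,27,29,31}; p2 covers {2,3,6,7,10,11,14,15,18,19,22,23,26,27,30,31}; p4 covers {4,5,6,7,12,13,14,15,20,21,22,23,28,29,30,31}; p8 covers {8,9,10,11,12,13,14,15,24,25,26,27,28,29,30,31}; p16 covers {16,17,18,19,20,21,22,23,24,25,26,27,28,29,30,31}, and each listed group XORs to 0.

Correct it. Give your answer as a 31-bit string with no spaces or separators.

1010101100001001011001011000110

s1 (pos 1,3,5,7,9,11,13,15,17,19,21,23,25,27,29,31): 1⊕1⊕1⊕1⊕0⊕0⊕1⊕1⊕0⊕1⊕0⊕0⊕1⊕0⊕1⊕0 = 1
s2 (pos 2,3,6,7,10,11,14,15,18,19,22,23,26,27,30,31): 0⊕1⊕0⊕1⊕0⊕0⊕0⊕1⊕1⊕1⊕1⊕0⊕0⊕0⊕1⊕0 = 1
s4 (pos 4,5,6,7,12,13,14,15,20,21,22,23,28,29,30,31): 0⊕1⊕0⊕1⊕0⊕1⊕0⊕1⊕0⊕0⊕1⊕0⊕0⊕1⊕1⊕0 = 1
s8 (pos 8,9,10,11,12,13,14,15,24,25,26,27,28,29,30,31): 1⊕0⊕0⊕0⊕0⊕1⊕0⊕1⊕1⊕1⊕0⊕0⊕0⊕1⊕1⊕0 = 1
s16 (pos 16,17,18,19,20,21,22,23,24,25,26,27,28,29,30,31): 1⊕0⊕1⊕1⊕0⊕0⊕1⊕0⊕1⊕1⊕0⊕0⊕0⊕1⊕1⊕0 = 0
Syndrome s16…s1 = 01111 → error at position 15.
Flip position 15: 1010101100001011011001011000110 → 1010101100001001011001011000110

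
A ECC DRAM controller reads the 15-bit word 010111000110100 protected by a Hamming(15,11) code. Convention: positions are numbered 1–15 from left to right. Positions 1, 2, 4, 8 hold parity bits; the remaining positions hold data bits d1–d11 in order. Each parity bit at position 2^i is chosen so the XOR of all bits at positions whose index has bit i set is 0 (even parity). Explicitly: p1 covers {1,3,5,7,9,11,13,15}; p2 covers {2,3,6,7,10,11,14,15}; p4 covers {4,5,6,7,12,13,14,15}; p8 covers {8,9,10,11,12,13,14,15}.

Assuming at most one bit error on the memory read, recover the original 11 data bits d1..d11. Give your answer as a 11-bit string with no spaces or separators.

01101110100

s1 (pos 1,3,5,7,9,11,13,15): 0⊕0⊕1⊕0⊕0⊕1⊕1⊕0 = 1
s2 (pos 2,3,6,7,10,11,14,15): 1⊕0⊕1⊕0⊕1⊕1⊕0⊕0 = 0
s4 (pos 4,5,6,7,12,13,14,15): 1⊕1⊕1⊕0⊕0⊕1⊕0⊕0 = 0
s8 (pos 8,9,10,11,12,13,14,15): 0⊕0⊕1⊕1⊕0⊕1⊕0⊕0 = 1
Syndrome s8…s1 = 1001 → error at position 9.
Flip position 9: 010111000110100 → 010111001110100
Read data bits from positions 3,5,6,7,9,10,11,12,13,14,15: 01101110100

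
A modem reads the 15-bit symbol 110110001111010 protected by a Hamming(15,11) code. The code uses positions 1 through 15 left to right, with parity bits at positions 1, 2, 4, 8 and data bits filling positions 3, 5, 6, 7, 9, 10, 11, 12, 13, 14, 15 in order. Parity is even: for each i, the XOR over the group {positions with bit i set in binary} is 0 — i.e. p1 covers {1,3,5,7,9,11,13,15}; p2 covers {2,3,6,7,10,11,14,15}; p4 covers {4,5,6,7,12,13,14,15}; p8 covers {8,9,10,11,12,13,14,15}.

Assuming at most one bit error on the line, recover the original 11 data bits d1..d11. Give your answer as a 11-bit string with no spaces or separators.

01001111010

s1 (pos 1,3,5,7,9,11,13,15): 1⊕0⊕1⊕0⊕1⊕1⊕0⊕0 = 0
s2 (pos 2,3,6,7,10,11,14,15): 1⊕0⊕0⊕0⊕1⊕1⊕1⊕0 = 0
s4 (pos 4,5,6,7,12,13,14,15): 1⊕1⊕0⊕0⊕1⊕0⊕1⊕0 = 0
s8 (pos 8,9,10,11,12,13,14,15): 0⊕1⊕1⊕1⊕1⊕0⊕1⊕0 = 1
Syndrome s8…s1 = 1000 → error at position 8.
Flip position 8: 110110001111010 → 110110011111010
Read data bits from positions 3,5,6,7,9,10,11,12,13,14,15: 01001111010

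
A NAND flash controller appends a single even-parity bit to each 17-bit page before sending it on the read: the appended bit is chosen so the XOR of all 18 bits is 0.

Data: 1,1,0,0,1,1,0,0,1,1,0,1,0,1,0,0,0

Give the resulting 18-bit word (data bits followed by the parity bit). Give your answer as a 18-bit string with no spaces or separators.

XOR of the 17 data bits: 1⊕1⊕0⊕0⊕1⊕1⊕0⊕0⊕1⊕1⊕0⊕1⊕0⊕1⊕0⊕0⊕0 = 0
Parity bit = 0 (so all 18 bits XOR to 0).

110011001101010000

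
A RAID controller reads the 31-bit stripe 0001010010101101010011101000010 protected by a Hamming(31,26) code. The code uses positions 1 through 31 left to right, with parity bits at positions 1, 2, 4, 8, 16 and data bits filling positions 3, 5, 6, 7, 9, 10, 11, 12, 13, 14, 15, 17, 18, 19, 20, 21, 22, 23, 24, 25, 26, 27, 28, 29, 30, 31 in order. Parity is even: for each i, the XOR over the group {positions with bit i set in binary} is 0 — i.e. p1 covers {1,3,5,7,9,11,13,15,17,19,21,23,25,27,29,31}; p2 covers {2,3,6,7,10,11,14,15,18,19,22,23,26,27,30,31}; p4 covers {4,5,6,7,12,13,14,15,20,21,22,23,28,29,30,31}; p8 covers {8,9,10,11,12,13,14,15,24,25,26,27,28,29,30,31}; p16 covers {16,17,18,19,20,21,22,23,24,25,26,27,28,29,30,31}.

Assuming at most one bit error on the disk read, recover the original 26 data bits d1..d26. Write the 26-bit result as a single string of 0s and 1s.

00101010110000011101000010

s1 (pos 1,3,5,7,9,11,13,15,17,19,21,23,25,27,29,31): 0⊕0⊕0⊕0⊕1⊕1⊕1⊕0⊕0⊕0⊕1⊕1⊕1⊕0⊕0⊕0 = 0
s2 (pos 2,3,6,7,10,11,14,15,18,19,22,23,26,27,30,31): 0⊕0⊕1⊕0⊕0⊕1⊕1⊕0⊕1⊕0⊕1⊕1⊕0⊕0⊕1⊕0 = 1
s4 (pos 4,5,6,7,12,13,14,15,20,21,22,23,28,29,30,31): 1⊕0⊕1⊕0⊕0⊕1⊕1⊕0⊕0⊕1⊕1⊕1⊕0⊕0⊕1⊕0 = 0
s8 (pos 8,9,10,11,12,13,14,15,24,25,26,27,28,29,30,31): 0⊕1⊕0⊕1⊕0⊕1⊕1⊕0⊕0⊕1⊕0⊕0⊕0⊕0⊕1⊕0 = 0
s16 (pos 16,17,18,19,20,21,22,23,24,25,26,27,28,29,30,31): 1⊕0⊕1⊕0⊕0⊕1⊕1⊕1⊕0⊕1⊕0⊕0⊕0⊕0⊕1⊕0 = 1
Syndrome s16…s1 = 10010 → error at position 18.
Flip position 18: 0001010010101101010011101000010 → 0001010010101101000011101000010
Read data bits from positions 3,5,6,7,9,10,11,12,13,14,15,17,18,19,20,21,22,23,24,25,26,27,28,29,30,31: 00101010110000011101000010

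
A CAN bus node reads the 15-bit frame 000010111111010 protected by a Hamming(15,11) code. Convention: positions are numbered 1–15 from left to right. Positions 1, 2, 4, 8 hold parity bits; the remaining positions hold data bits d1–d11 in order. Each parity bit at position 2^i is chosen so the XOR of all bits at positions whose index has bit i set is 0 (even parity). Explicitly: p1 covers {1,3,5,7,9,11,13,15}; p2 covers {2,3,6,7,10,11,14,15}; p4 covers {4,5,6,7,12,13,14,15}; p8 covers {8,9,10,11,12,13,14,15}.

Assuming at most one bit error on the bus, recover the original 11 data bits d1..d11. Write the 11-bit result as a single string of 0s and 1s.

01011111010

s1 (pos 1,3,5,7,9,11,13,15): 0⊕0⊕1⊕1⊕1⊕1⊕0⊕0 = 0
s2 (pos 2,3,6,7,10,11,14,15): 0⊕0⊕0⊕1⊕1⊕1⊕1⊕0 = 0
s4 (pos 4,5,6,7,12,13,14,15): 0⊕1⊕0⊕1⊕1⊕0⊕1⊕0 = 0
s8 (pos 8,9,10,11,12,13,14,15): 1⊕1⊕1⊕1⊕1⊕0⊕1⊕0 = 0
Syndrome s8…s1 = 0000 → no error.
Read data bits from positions 3,5,6,7,9,10,11,12,13,14,15: 01011111010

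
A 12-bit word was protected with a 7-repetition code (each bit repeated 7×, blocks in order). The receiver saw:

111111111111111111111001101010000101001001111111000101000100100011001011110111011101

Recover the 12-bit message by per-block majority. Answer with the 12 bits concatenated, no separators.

Block 1 (1111111): 7 ones → 1
Block 2 (1111111): 7 ones → 1
Block 3 (1111111): 7 ones → 1
Block 4 (0011010): 3 ones → 0
Block 5 (1000010): 2 ones → 0
Block 6 (1001001): 3 ones → 0
Block 7 (1111110): 6 ones → 1
Block 8 (0010100): 2 ones → 0
Block 9 (0100100): 2 ones → 0
Block 10 (0110010): 3 ones → 0
Block 11 (1111011): 6 ones → 1
Block 12 (1011101): 5 ones → 1

111000100011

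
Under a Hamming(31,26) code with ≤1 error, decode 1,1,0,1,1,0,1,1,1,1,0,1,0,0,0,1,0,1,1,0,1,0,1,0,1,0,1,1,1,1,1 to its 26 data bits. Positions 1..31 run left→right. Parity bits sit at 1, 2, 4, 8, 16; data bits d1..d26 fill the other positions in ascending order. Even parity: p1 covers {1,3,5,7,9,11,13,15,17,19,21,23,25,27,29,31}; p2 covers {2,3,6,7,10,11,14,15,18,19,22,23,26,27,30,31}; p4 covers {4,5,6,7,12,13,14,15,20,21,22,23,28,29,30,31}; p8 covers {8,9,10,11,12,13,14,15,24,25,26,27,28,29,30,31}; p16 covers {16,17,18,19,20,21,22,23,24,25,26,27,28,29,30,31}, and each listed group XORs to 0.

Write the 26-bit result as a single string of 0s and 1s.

s1 (pos 1,3,5,7,9,11,13,15,17,19,21,23,25,27,29,31): 1⊕0⊕1⊕1⊕1⊕0⊕0⊕0⊕0⊕1⊕1⊕1⊕1⊕1⊕1⊕1 = 1
s2 (pos 2,3,6,7,10,11,14,15,18,19,22,23,26,27,30,31): 1⊕0⊕0⊕1⊕1⊕0⊕0⊕0⊕1⊕1⊕0⊕1⊕0⊕1⊕1⊕1 = 1
s4 (pos 4,5,6,7,12,13,14,15,20,21,22,23,28,29,30,31): 1⊕1⊕0⊕1⊕1⊕0⊕0⊕0⊕0⊕1⊕0⊕1⊕1⊕1⊕1⊕1 = 0
s8 (pos 8,9,10,11,12,13,14,15,24,25,26,27,28,29,30,31): 1⊕1⊕1⊕0⊕1⊕0⊕0⊕0⊕0⊕1⊕0⊕1⊕1⊕1⊕1⊕1 = 0
s16 (pos 16,17,18,19,20,21,22,23,24,25,26,27,28,29,30,31): 1⊕0⊕1⊕1⊕0⊕1⊕0⊕1⊕0⊕1⊕0⊕1⊕1⊕1⊕1⊕1 = 1
Syndrome s16…s1 = 10011 → error at position 19.
Flip position 19: 1101101111010001011010101011111 → 1101101111010001010010101011111
Read data bits from positions 3,5,6,7,9,10,11,12,13,14,15,17,18,19,20,21,22,23,24,25,26,27,28,29,30,31: 01011101000010010101011111

01011101000010010101011111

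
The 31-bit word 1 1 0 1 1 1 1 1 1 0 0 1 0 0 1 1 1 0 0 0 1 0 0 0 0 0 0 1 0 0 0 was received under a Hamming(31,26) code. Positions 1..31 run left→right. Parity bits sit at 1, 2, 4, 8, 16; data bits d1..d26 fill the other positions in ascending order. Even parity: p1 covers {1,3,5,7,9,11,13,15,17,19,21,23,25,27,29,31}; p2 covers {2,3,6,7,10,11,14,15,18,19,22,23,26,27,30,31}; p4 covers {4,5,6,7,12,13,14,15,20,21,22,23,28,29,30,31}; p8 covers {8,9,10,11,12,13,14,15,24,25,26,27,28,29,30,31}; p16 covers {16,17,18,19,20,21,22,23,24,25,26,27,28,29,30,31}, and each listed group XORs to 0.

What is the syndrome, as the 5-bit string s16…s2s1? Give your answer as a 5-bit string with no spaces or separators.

01001

s1 (pos 1,3,5,7,9,11,13,15,17,19,21,23,25,27,29,31): 1⊕0⊕1⊕1⊕1⊕0⊕0⊕1⊕1⊕0⊕1⊕0⊕0⊕0⊕0⊕0 = 1
s2 (pos 2,3,6,7,10,11,14,15,18,19,22,23,26,27,30,31): 1⊕0⊕1⊕1⊕0⊕0⊕0⊕1⊕0⊕0⊕0⊕0⊕0⊕0⊕0⊕0 = 0
s4 (pos 4,5,6,7,12,13,14,15,20,21,22,23,28,29,30,31): 1⊕1⊕1⊕1⊕1⊕0⊕0⊕1⊕0⊕1⊕0⊕0⊕1⊕0⊕0⊕0 = 0
s8 (pos 8,9,10,11,12,13,14,15,24,25,26,27,28,29,30,31): 1⊕1⊕0⊕0⊕1⊕0⊕0⊕1⊕0⊕0⊕0⊕0⊕1⊕0⊕0⊕0 = 1
s16 (pos 16,17,18,19,20,21,22,23,24,25,26,27,28,29,30,31): 1⊕1⊕0⊕0⊕0⊕1⊕0⊕0⊕0⊕0⊕0⊕0⊕1⊕0⊕0⊕0 = 0
Syndrome s16…s1 = 01001 → error at position 9.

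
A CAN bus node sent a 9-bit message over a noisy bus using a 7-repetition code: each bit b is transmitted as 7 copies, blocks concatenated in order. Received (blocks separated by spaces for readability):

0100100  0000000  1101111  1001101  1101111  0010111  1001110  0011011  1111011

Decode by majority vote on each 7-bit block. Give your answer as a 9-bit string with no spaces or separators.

001111111

Block 1 (0100100): 2 ones → 0
Block 2 (0000000): 0 ones → 0
Block 3 (1101111): 6 ones → 1
Block 4 (1001101): 4 ones → 1
Block 5 (1101111): 6 ones → 1
Block 6 (0010111): 4 ones → 1
Block 7 (1001110): 4 ones → 1
Block 8 (0011011): 4 ones → 1
Block 9 (1111011): 6 ones → 1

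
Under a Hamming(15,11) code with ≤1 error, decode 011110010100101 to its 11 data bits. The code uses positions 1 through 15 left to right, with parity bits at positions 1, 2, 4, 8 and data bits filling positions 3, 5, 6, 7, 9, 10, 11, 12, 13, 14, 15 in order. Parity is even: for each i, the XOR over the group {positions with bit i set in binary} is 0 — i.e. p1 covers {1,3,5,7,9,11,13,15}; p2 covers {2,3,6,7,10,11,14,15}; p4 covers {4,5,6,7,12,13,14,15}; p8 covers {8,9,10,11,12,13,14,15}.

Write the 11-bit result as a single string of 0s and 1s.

s1 (pos 1,3,5,7,9,11,13,15): 0⊕1⊕1⊕0⊕0⊕0⊕1⊕1 = 0
s2 (pos 2,3,6,7,10,11,14,15): 1⊕1⊕0⊕0⊕1⊕0⊕0⊕1 = 0
s4 (pos 4,5,6,7,12,13,14,15): 1⊕1⊕0⊕0⊕0⊕1⊕0⊕1 = 0
s8 (pos 8,9,10,11,12,13,14,15): 1⊕0⊕1⊕0⊕0⊕1⊕0⊕1 = 0
Syndrome s8…s1 = 0000 → no error.
Read data bits from positions 3,5,6,7,9,10,11,12,13,14,15: 11000100101

11000100101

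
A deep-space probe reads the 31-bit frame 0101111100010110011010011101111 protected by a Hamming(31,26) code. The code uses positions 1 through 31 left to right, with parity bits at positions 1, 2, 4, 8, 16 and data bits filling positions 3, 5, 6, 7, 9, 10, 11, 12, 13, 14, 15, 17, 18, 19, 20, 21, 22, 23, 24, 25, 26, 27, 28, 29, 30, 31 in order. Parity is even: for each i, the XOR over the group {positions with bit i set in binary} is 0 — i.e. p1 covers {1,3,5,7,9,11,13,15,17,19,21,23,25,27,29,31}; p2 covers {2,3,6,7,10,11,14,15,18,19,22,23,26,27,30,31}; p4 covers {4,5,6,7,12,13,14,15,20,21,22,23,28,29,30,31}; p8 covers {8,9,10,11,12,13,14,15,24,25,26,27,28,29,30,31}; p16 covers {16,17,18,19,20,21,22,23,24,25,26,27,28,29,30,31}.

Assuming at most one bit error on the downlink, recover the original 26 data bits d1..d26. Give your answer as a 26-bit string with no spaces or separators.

01110001011011010011101111

s1 (pos 1,3,5,7,9,11,13,15,17,19,21,23,25,27,29,31): 0⊕0⊕1⊕1⊕0⊕0⊕0⊕1⊕0⊕1⊕1⊕0⊕1⊕0⊕1⊕1 = 0
s2 (pos 2,3,6,7,10,11,14,15,18,19,22,23,26,27,30,31): 1⊕0⊕1⊕1⊕0⊕0⊕1⊕1⊕1⊕1⊕0⊕0⊕1⊕0⊕1⊕1 = 0
s4 (pos 4,5,6,7,12,13,14,15,20,21,22,23,28,29,30,31): 1⊕1⊕1⊕1⊕1⊕0⊕1⊕1⊕0⊕1⊕0⊕0⊕1⊕1⊕1⊕1 = 0
s8 (pos 8,9,10,11,12,13,14,15,24,25,26,27,28,29,30,31): 1⊕0⊕0⊕0⊕1⊕0⊕1⊕1⊕1⊕1⊕1⊕0⊕1⊕1⊕1⊕1 = 1
s16 (pos 16,17,18,19,20,21,22,23,24,25,26,27,28,29,30,31): 0⊕0⊕1⊕1⊕0⊕1⊕0⊕0⊕1⊕1⊕1⊕0⊕1⊕1⊕1⊕1 = 0
Syndrome s16…s1 = 01000 → error at position 8.
Flip position 8: 0101111100010110011010011101111 → 0101111000010110011010011101111
Read data bits from positions 3,5,6,7,9,10,11,12,13,14,15,17,18,19,20,21,22,23,24,25,26,27,28,29,30,31: 01110001011011010011101111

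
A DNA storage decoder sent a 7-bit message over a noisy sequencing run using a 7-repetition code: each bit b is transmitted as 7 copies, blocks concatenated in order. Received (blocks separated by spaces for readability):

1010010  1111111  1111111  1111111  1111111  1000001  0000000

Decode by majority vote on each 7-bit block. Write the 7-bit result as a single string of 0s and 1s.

Block 1 (1010010): 3 ones → 0
Block 2 (1111111): 7 ones → 1
Block 3 (1111111): 7 ones → 1
Block 4 (1111111): 7 ones → 1
Block 5 (1111111): 7 ones → 1
Block 6 (1000001): 2 ones → 0
Block 7 (0000000): 0 ones → 0

0111100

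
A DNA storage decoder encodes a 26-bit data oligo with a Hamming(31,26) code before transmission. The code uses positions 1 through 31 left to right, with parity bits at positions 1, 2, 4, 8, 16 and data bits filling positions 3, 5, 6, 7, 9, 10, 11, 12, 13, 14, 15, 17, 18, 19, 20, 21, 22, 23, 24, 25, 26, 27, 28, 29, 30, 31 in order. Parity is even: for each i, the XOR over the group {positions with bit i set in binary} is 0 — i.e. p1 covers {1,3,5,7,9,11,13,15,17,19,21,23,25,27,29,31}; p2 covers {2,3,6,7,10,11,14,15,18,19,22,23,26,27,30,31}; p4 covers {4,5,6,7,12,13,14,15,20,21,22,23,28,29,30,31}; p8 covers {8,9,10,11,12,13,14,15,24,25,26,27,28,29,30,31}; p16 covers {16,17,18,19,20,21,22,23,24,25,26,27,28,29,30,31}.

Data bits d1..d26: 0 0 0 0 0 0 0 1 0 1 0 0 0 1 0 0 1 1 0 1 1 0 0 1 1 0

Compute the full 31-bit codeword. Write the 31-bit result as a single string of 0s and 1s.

Place data at non-parity positions: p1 p2 0 p4 0 0 0 p8 0 0 0 1 0 1 0 p16 0 0 1 0 0 1 1 0 1 1 0 0 1 1 0
p1 (pos 1,3,5,7,9,11,13,15,17,19,21,23,25,27,29,31): XOR of data positions = 0⊕0⊕0⊕0⊕0⊕0⊕0⊕0⊕1⊕0⊕1⊕1⊕0⊕1⊕0 = 0
p2 (pos 2,3,6,7,10,11,14,15,18,19,22,23,26,27,30,31): XOR of data positions = 0⊕0⊕0⊕0⊕0⊕1⊕0⊕0⊕1⊕1⊕1⊕1⊕0⊕1⊕0 = 0
p4 (pos 4,5,6,7,12,13,14,15,20,21,22,23,28,29,30,31): XOR of data positions = 0⊕0⊕0⊕1⊕0⊕1⊕0⊕0⊕0⊕1⊕1⊕0⊕1⊕1⊕0 = 0
p8 (pos 8,9,10,11,12,13,14,15,24,25,26,27,28,29,30,31): XOR of data positions = 0⊕0⊕0⊕1⊕0⊕1⊕0⊕0⊕1⊕1⊕0⊕0⊕1⊕1⊕0 = 0
p16 (pos 16,17,18,19,20,21,22,23,24,25,26,27,28,29,30,31): XOR of data positions = 0⊕0⊕1⊕0⊕0⊕1⊕1⊕0⊕1⊕1⊕0⊕0⊕1⊕1⊕0 = 1
Codeword: 0000000000010101001001101100110

0000000000010101001001101100110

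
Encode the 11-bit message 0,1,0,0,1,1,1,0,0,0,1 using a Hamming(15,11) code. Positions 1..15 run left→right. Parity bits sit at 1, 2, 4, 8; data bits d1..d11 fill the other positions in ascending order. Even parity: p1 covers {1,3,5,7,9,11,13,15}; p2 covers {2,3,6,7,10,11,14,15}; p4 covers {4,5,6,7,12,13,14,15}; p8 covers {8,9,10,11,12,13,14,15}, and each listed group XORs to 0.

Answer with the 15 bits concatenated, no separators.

010010001110001

Place data at non-parity positions: p1 p2 0 p4 1 0 0 p8 1 1 1 0 0 0 1
p1 (pos 1,3,5,7,9,11,13,15): XOR of data positions = 0⊕1⊕0⊕1⊕1⊕0⊕1 = 0
p2 (pos 2,3,6,7,10,11,14,15): XOR of data positions = 0⊕0⊕0⊕1⊕1⊕0⊕1 = 1
p4 (pos 4,5,6,7,12,13,14,15): XOR of data positions = 1⊕0⊕0⊕0⊕0⊕0⊕1 = 0
p8 (pos 8,9,10,11,12,13,14,15): XOR of data positions = 1⊕1⊕1⊕0⊕0⊕0⊕1 = 0
Codeword: 010010001110001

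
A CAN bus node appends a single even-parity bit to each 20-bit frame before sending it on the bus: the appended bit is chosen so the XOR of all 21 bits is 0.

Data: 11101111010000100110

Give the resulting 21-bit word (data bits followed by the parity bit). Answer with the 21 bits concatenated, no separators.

XOR of the 20 data bits: 1⊕1⊕1⊕0⊕1⊕1⊕1⊕1⊕0⊕1⊕0⊕0⊕0⊕0⊕1⊕0⊕0⊕1⊕1⊕0 = 1
Parity bit = 1 (so all 21 bits XOR to 0).

111011110100001001101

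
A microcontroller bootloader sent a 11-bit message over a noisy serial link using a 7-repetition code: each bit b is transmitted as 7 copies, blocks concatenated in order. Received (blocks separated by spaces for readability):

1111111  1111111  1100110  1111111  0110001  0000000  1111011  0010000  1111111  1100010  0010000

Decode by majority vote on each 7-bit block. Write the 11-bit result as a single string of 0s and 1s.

Block 1 (1111111): 7 ones → 1
Block 2 (1111111): 7 ones → 1
Block 3 (1100110): 4 ones → 1
Block 4 (1111111): 7 ones → 1
Block 5 (0110001): 3 ones → 0
Block 6 (0000000): 0 ones → 0
Block 7 (1111011): 6 ones → 1
Block 8 (0010000): 1 one → 0
Block 9 (1111111): 7 ones → 1
Block 10 (1100010): 3 ones → 0
Block 11 (0010000): 1 one → 0

11110010100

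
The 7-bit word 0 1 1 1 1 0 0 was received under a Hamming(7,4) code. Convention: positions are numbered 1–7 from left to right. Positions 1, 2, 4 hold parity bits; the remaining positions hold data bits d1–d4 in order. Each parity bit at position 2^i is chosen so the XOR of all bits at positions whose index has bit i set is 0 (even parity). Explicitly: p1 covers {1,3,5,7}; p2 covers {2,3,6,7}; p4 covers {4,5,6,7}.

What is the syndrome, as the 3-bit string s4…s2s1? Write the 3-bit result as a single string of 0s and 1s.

000

s1 (pos 1,3,5,7): 0⊕1⊕1⊕0 = 0
s2 (pos 2,3,6,7): 1⊕1⊕0⊕0 = 0
s4 (pos 4,5,6,7): 1⊕1⊕0⊕0 = 0
Syndrome s4…s1 = 000 → no error.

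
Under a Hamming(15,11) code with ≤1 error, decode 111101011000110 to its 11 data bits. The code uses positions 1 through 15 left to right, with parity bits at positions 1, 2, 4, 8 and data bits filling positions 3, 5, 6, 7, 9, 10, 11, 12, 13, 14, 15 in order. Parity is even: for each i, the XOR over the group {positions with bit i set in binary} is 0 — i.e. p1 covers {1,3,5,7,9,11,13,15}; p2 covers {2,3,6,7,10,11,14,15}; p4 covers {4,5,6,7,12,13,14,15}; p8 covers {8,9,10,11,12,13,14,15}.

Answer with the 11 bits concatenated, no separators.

10101000110

s1 (pos 1,3,5,7,9,11,13,15): 1⊕1⊕0⊕0⊕1⊕0⊕1⊕0 = 0
s2 (pos 2,3,6,7,10,11,14,15): 1⊕1⊕1⊕0⊕0⊕0⊕1⊕0 = 0
s4 (pos 4,5,6,7,12,13,14,15): 1⊕0⊕1⊕0⊕0⊕1⊕1⊕0 = 0
s8 (pos 8,9,10,11,12,13,14,15): 1⊕1⊕0⊕0⊕0⊕1⊕1⊕0 = 0
Syndrome s8…s1 = 0000 → no error.
Read data bits from positions 3,5,6,7,9,10,11,12,13,14,15: 10101000110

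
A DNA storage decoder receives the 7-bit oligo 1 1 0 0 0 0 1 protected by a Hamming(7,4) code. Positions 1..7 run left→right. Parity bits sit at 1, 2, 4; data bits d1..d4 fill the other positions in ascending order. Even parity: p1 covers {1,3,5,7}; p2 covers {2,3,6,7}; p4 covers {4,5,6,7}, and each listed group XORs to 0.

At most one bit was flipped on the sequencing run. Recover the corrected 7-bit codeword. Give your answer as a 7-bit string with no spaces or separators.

1101001

s1 (pos 1,3,5,7): 1⊕0⊕0⊕1 = 0
s2 (pos 2,3,6,7): 1⊕0⊕0⊕1 = 0
s4 (pos 4,5,6,7): 0⊕0⊕0⊕1 = 1
Syndrome s4…s1 = 100 → error at position 4.
Flip position 4: 1100001 → 1101001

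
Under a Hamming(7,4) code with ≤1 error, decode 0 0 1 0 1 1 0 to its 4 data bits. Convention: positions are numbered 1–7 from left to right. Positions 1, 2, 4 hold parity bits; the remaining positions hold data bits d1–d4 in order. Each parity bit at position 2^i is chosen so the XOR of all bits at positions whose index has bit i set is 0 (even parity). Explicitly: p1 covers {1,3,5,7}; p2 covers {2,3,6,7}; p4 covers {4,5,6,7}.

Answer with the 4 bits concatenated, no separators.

s1 (pos 1,3,5,7): 0⊕1⊕1⊕0 = 0
s2 (pos 2,3,6,7): 0⊕1⊕1⊕0 = 0
s4 (pos 4,5,6,7): 0⊕1⊕1⊕0 = 0
Syndrome s4…s1 = 000 → no error.
Read data bits from positions 3,5,6,7: 1110

1110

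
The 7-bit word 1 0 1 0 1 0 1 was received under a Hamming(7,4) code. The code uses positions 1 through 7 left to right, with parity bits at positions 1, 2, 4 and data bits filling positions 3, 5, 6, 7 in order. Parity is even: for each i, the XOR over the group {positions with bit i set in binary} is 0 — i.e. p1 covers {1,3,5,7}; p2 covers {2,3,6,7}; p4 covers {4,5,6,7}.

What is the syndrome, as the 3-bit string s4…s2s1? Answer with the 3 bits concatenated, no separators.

s1 (pos 1,3,5,7): 1⊕1⊕1⊕1 = 0
s2 (pos 2,3,6,7): 0⊕1⊕0⊕1 = 0
s4 (pos 4,5,6,7): 0⊕1⊕0⊕1 = 0
Syndrome s4…s1 = 000 → no error.

000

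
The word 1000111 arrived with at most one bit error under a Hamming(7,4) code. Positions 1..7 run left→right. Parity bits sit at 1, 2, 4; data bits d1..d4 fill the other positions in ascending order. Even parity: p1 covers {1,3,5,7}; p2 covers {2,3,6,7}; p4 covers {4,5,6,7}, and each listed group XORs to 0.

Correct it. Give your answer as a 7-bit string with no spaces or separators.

1000011

s1 (pos 1,3,5,7): 1⊕0⊕1⊕1 = 1
s2 (pos 2,3,6,7): 0⊕0⊕1⊕1 = 0
s4 (pos 4,5,6,7): 0⊕1⊕1⊕1 = 1
Syndrome s4…s1 = 101 → error at position 5.
Flip position 5: 1000111 → 1000011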